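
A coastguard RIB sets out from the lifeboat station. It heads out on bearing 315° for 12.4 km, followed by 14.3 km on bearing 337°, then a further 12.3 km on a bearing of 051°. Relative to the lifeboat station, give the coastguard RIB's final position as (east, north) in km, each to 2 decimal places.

Leg 1 (315°, 12.4 km): east 12.4 sin 315° = -8.77, north 12.4 cos 315° = 8.77
Leg 2 (337°, 14.3 km): east 14.3 sin 337° = -5.59, north 14.3 cos 337° = 13.16
Leg 3 (051°, 12.3 km): east 12.3 sin 51° = 9.56, north 12.3 cos 51° = 7.74
Summing: -4.80 km east, 29.67 km north → (-4.80, 29.67).

(-4.80, 29.67)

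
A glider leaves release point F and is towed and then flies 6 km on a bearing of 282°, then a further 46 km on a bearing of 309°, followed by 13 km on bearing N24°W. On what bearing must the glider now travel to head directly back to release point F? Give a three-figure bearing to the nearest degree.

Leg 1 (282°, 6 km): east 6 sin 282° = -5.87, north 6 cos 282° = 1.25
Leg 2 (309°, 46 km): east 46 sin 309° = -35.75, north 46 cos 309° = 28.95
Leg 3 (N24°W, 13 km): east 13 sin 336° = -5.29, north 13 cos 336° = 11.88
Net displacement: -46.91 east, 42.07 north. Direction back to start is (46.91, -42.07): bearing = atan2(46.91, -42.07) mod 360° = 131.89° ≈ 132°.

132°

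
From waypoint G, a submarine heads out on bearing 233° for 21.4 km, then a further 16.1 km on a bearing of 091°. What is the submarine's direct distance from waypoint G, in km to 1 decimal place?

13.2 km

Leg 1 (233°, 21.4 km): east 21.4 sin 233° = -17.09, north 21.4 cos 233° = -12.88
Leg 2 (091°, 16.1 km): east 16.1 sin 91° = 16.10, north 16.1 cos 91° = -0.28
Net: -0.99 east, -13.16 north. Distance = √((-0.99)² + (-13.16)²) = 13.197 km.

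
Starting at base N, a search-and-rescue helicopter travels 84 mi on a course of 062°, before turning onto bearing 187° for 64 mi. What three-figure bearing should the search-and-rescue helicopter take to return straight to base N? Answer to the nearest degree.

290°

Leg 1 (062°, 84 mi): east 84 sin 62° = 74.17, north 84 cos 62° = 39.44
Leg 2 (187°, 64 mi): east 64 sin 187° = -7.80, north 64 cos 187° = -63.52
Net displacement: 66.37 east, -24.09 north. Direction back to start is (-66.37, 24.09): bearing = atan2(-66.37, 24.09) mod 360° = 289.95° ≈ 290°.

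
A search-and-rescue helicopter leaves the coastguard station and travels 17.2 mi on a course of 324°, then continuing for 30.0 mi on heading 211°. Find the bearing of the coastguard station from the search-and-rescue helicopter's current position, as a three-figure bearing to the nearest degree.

065°

Leg 1 (324°, 17.2 mi): east 17.2 sin 324° = -10.11, north 17.2 cos 324° = 13.92
Leg 2 (211°, 30.0 mi): east 30.0 sin 211° = -15.45, north 30.0 cos 211° = -25.72
Net displacement: -25.56 east, -11.80 north. Direction back to start is (25.56, 11.80): bearing = atan2(25.56, 11.80) mod 360° = 65.22° ≈ 065°.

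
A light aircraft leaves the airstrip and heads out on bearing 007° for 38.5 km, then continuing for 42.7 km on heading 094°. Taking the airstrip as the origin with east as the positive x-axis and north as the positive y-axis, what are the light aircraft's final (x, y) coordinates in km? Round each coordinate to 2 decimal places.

(47.29, 35.23)

Leg 1 (007°, 38.5 km): east 38.5 sin 7° = 4.69, north 38.5 cos 7° = 38.21
Leg 2 (094°, 42.7 km): east 42.7 sin 94° = 42.60, north 42.7 cos 94° = -2.98
Summing: 47.29 km east, 35.23 km north → (47.29, 35.23).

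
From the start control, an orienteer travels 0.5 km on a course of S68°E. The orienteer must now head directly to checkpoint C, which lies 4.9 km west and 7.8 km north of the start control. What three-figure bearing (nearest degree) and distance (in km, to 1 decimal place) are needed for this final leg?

Leg 1 (S68°E, 0.5 km): east 0.5 sin 112° = 0.46, north 0.5 cos 112° = -0.19
Current position: (0.46, -0.19). Target: (-4.9, 7.8). Remaining: Δeast = -5.36, Δnorth = 7.99.
Bearing = atan2(-5.36, 7.99) mod 360° = 326.12°; distance = √((-5.36)² + (7.99)²) = 9.621 km.

326°, 9.6 km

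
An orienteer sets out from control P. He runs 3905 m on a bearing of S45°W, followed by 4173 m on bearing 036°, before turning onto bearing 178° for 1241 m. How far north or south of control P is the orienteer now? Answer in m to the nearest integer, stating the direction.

Leg 1 (S45°W, 3905 m): east 3905 sin 225° = -2761.25, north 3905 cos 225° = -2761.25
Leg 2 (036°, 4173 m): east 4173 sin 36° = 2452.83, north 4173 cos 36° = 3376.03
Leg 3 (178°, 1241 m): east 1241 sin 178° = 43.31, north 1241 cos 178° = -1240.24
Net north component: -625.47 m.

625 m south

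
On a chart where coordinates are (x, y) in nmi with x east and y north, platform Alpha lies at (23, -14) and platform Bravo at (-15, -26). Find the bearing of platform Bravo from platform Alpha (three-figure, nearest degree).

Δeast = -15 − 23 = -38.00; Δnorth = -26 − -14 = -12.00.
Bearing = atan2(Δeast, Δnorth) mod 360° = 252.47° ≈ 252°.

252°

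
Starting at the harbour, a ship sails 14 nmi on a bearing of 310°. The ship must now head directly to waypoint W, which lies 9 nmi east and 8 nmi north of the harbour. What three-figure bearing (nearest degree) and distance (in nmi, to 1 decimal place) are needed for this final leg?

Leg 1 (310°, 14 nmi): east 14 sin 310° = -10.72, north 14 cos 310° = 9.00
Current position: (-10.72, 9.00). Target: (9, 8). Remaining: Δeast = 19.72, Δnorth = -1.00.
Bearing = atan2(19.72, -1.00) mod 360° = 92.90°; distance = √((19.72)² + (-1.00)²) = 19.750 nmi.

093°, 19.7 nmi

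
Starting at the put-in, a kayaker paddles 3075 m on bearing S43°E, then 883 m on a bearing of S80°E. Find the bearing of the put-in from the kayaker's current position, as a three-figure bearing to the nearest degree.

Leg 1 (S43°E, 3075 m): east 3075 sin 137° = 2097.14, north 3075 cos 137° = -2248.91
Leg 2 (S80°E, 883 m): east 883 sin 100° = 869.59, north 883 cos 100° = -153.33
Net displacement: 2966.73 east, -2402.24 north. Direction back to start is (-2966.73, 2402.24): bearing = atan2(-2966.73, 2402.24) mod 360° = 309.00° ≈ 309°.

309°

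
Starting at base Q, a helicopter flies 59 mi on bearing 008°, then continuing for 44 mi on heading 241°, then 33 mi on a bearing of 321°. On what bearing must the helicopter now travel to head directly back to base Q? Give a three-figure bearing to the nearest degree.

Leg 1 (008°, 59 mi): east 59 sin 8° = 8.21, north 59 cos 8° = 58.43
Leg 2 (241°, 44 mi): east 44 sin 241° = -38.48, north 44 cos 241° = -21.33
Leg 3 (321°, 33 mi): east 33 sin 321° = -20.77, north 33 cos 321° = 25.65
Net displacement: -51.04 east, 62.74 north. Direction back to start is (51.04, -62.74): bearing = atan2(51.04, -62.74) mod 360° = 140.87° ≈ 141°.

141°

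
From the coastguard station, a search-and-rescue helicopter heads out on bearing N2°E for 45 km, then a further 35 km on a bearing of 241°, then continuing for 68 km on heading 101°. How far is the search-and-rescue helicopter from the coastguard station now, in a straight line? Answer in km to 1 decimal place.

Leg 1 (N2°E, 45 km): east 45 sin 2° = 1.57, north 45 cos 2° = 44.97
Leg 2 (241°, 35 km): east 35 sin 241° = -30.61, north 35 cos 241° = -16.97
Leg 3 (101°, 68 km): east 68 sin 101° = 66.75, north 68 cos 101° = -12.98
Net: 37.71 east, 15.03 north. Distance = √((37.71)² + (15.03)²) = 40.594 km.

40.6 km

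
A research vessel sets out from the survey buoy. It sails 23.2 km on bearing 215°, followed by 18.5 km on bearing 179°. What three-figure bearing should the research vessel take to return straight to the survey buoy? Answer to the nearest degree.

Leg 1 (215°, 23.2 km): east 23.2 sin 215° = -13.31, north 23.2 cos 215° = -19.00
Leg 2 (179°, 18.5 km): east 18.5 sin 179° = 0.32, north 18.5 cos 179° = -18.50
Net displacement: -12.98 east, -37.50 north. Direction back to start is (12.98, 37.50): bearing = atan2(12.98, 37.50) mod 360° = 19.10° ≈ 019°.

019°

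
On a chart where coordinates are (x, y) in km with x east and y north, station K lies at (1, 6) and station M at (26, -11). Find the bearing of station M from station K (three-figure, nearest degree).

124°

Δeast = 26 − 1 = 25.00; Δnorth = -11 − 6 = -17.00.
Bearing = atan2(Δeast, Δnorth) mod 360° = 124.22° ≈ 124°.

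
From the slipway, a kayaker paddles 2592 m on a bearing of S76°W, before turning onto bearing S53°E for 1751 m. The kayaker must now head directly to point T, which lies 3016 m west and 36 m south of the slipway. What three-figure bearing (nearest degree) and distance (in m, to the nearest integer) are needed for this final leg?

Leg 1 (S76°W, 2592 m): east 2592 sin 256° = -2515.01, north 2592 cos 256° = -627.06
Leg 2 (S53°E, 1751 m): east 1751 sin 127° = 1398.41, north 1751 cos 127° = -1053.78
Current position: (-1116.60, -1680.84). Target: (-3016, -36). Remaining: Δeast = -1899.40, Δnorth = 1644.84.
Bearing = atan2(-1899.40, 1644.84) mod 360° = 310.89°; distance = √((-1899.40)² + (1644.84)²) = 2512.615 m.

311°, 2513 m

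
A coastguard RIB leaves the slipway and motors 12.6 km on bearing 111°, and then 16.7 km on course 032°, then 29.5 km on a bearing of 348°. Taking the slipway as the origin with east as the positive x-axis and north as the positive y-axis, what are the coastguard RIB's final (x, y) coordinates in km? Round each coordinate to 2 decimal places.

(14.48, 38.50)

Leg 1 (111°, 12.6 km): east 12.6 sin 111° = 11.76, north 12.6 cos 111° = -4.52
Leg 2 (032°, 16.7 km): east 16.7 sin 32° = 8.85, north 16.7 cos 32° = 14.16
Leg 3 (348°, 29.5 km): east 29.5 sin 348° = -6.13, north 29.5 cos 348° = 28.86
Summing: 14.48 km east, 38.50 km north → (14.48, 38.50).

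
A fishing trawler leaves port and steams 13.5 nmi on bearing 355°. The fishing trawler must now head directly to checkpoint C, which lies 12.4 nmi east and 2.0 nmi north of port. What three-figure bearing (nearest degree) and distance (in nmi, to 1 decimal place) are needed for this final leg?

Leg 1 (355°, 13.5 nmi): east 13.5 sin 355° = -1.18, north 13.5 cos 355° = 13.45
Current position: (-1.18, 13.45). Target: (12.4, 2.0). Remaining: Δeast = 13.58, Δnorth = -11.45.
Bearing = atan2(13.58, -11.45) mod 360° = 130.14°; distance = √((13.58)² + (-11.45)²) = 17.759 nmi.

130°, 17.8 nmi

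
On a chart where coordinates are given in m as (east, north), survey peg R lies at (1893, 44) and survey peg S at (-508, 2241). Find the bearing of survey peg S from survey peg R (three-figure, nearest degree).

312°

Δeast = -508 − 1893 = -2401.00; Δnorth = 2241 − 44 = 2197.00.
Bearing = atan2(Δeast, Δnorth) mod 360° = 312.46° ≈ 312°.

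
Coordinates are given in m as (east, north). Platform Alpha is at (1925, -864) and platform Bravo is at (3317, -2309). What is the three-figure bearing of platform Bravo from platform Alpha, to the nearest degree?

Δeast = 3317 − 1925 = 1392.00; Δnorth = -2309 − -864 = -1445.00.
Bearing = atan2(Δeast, Δnorth) mod 360° = 136.07° ≈ 136°.

136°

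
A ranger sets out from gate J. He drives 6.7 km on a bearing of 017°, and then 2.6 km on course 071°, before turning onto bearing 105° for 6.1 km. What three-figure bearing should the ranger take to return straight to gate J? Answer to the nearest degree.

241°

Leg 1 (017°, 6.7 km): east 6.7 sin 17° = 1.96, north 6.7 cos 17° = 6.41
Leg 2 (071°, 2.6 km): east 2.6 sin 71° = 2.46, north 2.6 cos 71° = 0.85
Leg 3 (105°, 6.1 km): east 6.1 sin 105° = 5.89, north 6.1 cos 105° = -1.58
Net displacement: 10.31 east, 5.67 north. Direction back to start is (-10.31, -5.67): bearing = atan2(-10.31, -5.67) mod 360° = 241.17° ≈ 241°.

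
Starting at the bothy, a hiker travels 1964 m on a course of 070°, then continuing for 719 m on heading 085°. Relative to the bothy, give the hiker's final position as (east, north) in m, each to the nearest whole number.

(2562, 734)

Leg 1 (070°, 1964 m): east 1964 sin 70° = 1845.56, north 1964 cos 70° = 671.73
Leg 2 (085°, 719 m): east 719 sin 85° = 716.26, north 719 cos 85° = 62.66
Summing: 2561.82 m east, 734.39 m north → (2562, 734).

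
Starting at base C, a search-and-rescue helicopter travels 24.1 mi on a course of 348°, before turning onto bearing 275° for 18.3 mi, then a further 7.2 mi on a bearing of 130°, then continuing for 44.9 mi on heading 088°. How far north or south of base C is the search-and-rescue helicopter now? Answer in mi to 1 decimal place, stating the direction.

Leg 1 (348°, 24.1 mi): east 24.1 sin 348° = -5.01, north 24.1 cos 348° = 23.57
Leg 2 (275°, 18.3 mi): east 18.3 sin 275° = -18.23, north 18.3 cos 275° = 1.59
Leg 3 (130°, 7.2 mi): east 7.2 sin 130° = 5.52, north 7.2 cos 130° = -4.63
Leg 4 (088°, 44.9 mi): east 44.9 sin 88° = 44.87, north 44.9 cos 88° = 1.57
Net north component: 22.11 mi.

22.1 mi north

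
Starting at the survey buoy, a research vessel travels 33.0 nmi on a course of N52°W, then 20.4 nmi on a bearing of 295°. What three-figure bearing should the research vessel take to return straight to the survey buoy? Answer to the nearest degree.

Leg 1 (N52°W, 33.0 nmi): east 33.0 sin 308° = -26.00, north 33.0 cos 308° = 20.32
Leg 2 (295°, 20.4 nmi): east 20.4 sin 295° = -18.49, north 20.4 cos 295° = 8.62
Net displacement: -44.49 east, 28.94 north. Direction back to start is (44.49, -28.94): bearing = atan2(44.49, -28.94) mod 360° = 123.04° ≈ 123°.

123°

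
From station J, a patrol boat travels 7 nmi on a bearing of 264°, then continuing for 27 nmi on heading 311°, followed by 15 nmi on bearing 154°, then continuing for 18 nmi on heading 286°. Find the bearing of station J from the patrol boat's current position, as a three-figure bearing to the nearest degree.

103°

Leg 1 (264°, 7 nmi): east 7 sin 264° = -6.96, north 7 cos 264° = -0.73
Leg 2 (311°, 27 nmi): east 27 sin 311° = -20.38, north 27 cos 311° = 17.71
Leg 3 (154°, 15 nmi): east 15 sin 154° = 6.58, north 15 cos 154° = -13.48
Leg 4 (286°, 18 nmi): east 18 sin 286° = -17.30, north 18 cos 286° = 4.96
Net displacement: -38.07 east, 8.46 north. Direction back to start is (38.07, -8.46): bearing = atan2(38.07, -8.46) mod 360° = 102.53° ≈ 103°.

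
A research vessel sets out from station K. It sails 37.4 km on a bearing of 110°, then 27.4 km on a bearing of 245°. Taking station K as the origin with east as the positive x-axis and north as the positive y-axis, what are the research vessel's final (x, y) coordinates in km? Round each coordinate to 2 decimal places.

Leg 1 (110°, 37.4 km): east 37.4 sin 110° = 35.14, north 37.4 cos 110° = -12.79
Leg 2 (245°, 27.4 km): east 27.4 sin 245° = -24.83, north 27.4 cos 245° = -11.58
Summing: 10.31 km east, -24.37 km north → (10.31, -24.37).

(10.31, -24.37)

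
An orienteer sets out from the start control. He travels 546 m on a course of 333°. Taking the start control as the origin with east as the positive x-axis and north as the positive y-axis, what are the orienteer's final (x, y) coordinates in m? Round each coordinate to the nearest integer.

Leg 1 (333°, 546 m): east 546 sin 333° = -247.88, north 546 cos 333° = 486.49
Summing: -247.88 m east, 486.49 m north → (-248, 486).

(-248, 486)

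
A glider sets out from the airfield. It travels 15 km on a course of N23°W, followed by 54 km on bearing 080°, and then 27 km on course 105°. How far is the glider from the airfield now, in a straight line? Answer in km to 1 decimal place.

75.2 km

Leg 1 (N23°W, 15 km): east 15 sin 337° = -5.86, north 15 cos 337° = 13.81
Leg 2 (080°, 54 km): east 54 sin 80° = 53.18, north 54 cos 80° = 9.38
Leg 3 (105°, 27 km): east 27 sin 105° = 26.08, north 27 cos 105° = -6.99
Net: 73.40 east, 16.20 north. Distance = √((73.40)² + (16.20)²) = 75.164 km.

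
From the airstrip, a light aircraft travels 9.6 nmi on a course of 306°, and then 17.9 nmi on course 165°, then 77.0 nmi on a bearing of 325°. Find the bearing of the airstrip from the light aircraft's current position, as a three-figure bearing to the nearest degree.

137°

Leg 1 (306°, 9.6 nmi): east 9.6 sin 306° = -7.77, north 9.6 cos 306° = 5.64
Leg 2 (165°, 17.9 nmi): east 17.9 sin 165° = 4.63, north 17.9 cos 165° = -17.29
Leg 3 (325°, 77.0 nmi): east 77.0 sin 325° = -44.17, north 77.0 cos 325° = 63.07
Net displacement: -47.30 east, 51.43 north. Direction back to start is (47.30, -51.43): bearing = atan2(47.30, -51.43) mod 360° = 137.39° ≈ 137°.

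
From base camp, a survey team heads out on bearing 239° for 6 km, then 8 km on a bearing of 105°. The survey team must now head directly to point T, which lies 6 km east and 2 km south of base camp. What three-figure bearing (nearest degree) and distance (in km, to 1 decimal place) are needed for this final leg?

047°, 4.7 km

Leg 1 (239°, 6 km): east 6 sin 239° = -5.14, north 6 cos 239° = -3.09
Leg 2 (105°, 8 km): east 8 sin 105° = 7.73, north 8 cos 105° = -2.07
Current position: (2.58, -5.16). Target: (6, -2). Remaining: Δeast = 3.42, Δnorth = 3.16.
Bearing = atan2(3.42, 3.16) mod 360° = 47.22°; distance = √((3.42)² + (3.16)²) = 4.654 km.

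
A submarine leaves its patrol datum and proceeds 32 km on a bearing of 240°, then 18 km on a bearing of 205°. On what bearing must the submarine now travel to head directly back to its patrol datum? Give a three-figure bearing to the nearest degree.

Leg 1 (240°, 32 km): east 32 sin 240° = -27.71, north 32 cos 240° = -16.00
Leg 2 (205°, 18 km): east 18 sin 205° = -7.61, north 18 cos 205° = -16.31
Net displacement: -35.32 east, -32.31 north. Direction back to start is (35.32, 32.31): bearing = atan2(35.32, 32.31) mod 360° = 47.55° ≈ 048°.

048°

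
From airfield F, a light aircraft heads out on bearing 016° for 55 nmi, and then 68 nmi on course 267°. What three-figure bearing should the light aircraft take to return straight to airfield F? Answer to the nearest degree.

Leg 1 (016°, 55 nmi): east 55 sin 16° = 15.16, north 55 cos 16° = 52.87
Leg 2 (267°, 68 nmi): east 68 sin 267° = -67.91, north 68 cos 267° = -3.56
Net displacement: -52.75 east, 49.31 north. Direction back to start is (52.75, -49.31): bearing = atan2(52.75, -49.31) mod 360° = 133.07° ≈ 133°.

133°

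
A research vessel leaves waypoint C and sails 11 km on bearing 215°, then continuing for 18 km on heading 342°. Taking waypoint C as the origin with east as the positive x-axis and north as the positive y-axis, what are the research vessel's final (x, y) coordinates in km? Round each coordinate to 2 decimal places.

Leg 1 (215°, 11 km): east 11 sin 215° = -6.31, north 11 cos 215° = -9.01
Leg 2 (342°, 18 km): east 18 sin 342° = -5.56, north 18 cos 342° = 17.12
Summing: -11.87 km east, 8.11 km north → (-11.87, 8.11).

(-11.87, 8.11)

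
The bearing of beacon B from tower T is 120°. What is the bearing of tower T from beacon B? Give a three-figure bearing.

Back-bearing = 120° + 180° = 300°.

300°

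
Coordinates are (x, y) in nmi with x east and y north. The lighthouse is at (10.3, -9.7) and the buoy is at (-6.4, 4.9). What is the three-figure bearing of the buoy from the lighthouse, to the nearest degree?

311°

Δeast = -6.4 − 10.3 = -16.70; Δnorth = 4.9 − -9.7 = 14.60.
Bearing = atan2(Δeast, Δnorth) mod 360° = 311.16° ≈ 311°.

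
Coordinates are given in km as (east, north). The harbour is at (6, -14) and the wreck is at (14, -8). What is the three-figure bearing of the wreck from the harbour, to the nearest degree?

Δeast = 14 − 6 = 8.00; Δnorth = -8 − -14 = 6.00.
Bearing = atan2(Δeast, Δnorth) mod 360° = 53.13° ≈ 053°.

053°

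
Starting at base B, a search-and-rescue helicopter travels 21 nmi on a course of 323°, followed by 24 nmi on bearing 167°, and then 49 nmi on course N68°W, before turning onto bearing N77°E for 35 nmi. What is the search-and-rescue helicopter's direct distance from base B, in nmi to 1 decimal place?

Leg 1 (323°, 21 nmi): east 21 sin 323° = -12.64, north 21 cos 323° = 16.77
Leg 2 (167°, 24 nmi): east 24 sin 167° = 5.40, north 24 cos 167° = -23.38
Leg 3 (N68°W, 49 nmi): east 49 sin 292° = -45.43, north 49 cos 292° = 18.36
Leg 4 (N77°E, 35 nmi): east 35 sin 77° = 34.10, north 35 cos 77° = 7.87
Net: -18.57 east, 19.62 north. Distance = √((-18.57)² + (19.62)²) = 27.010 nmi.

27.0 nmi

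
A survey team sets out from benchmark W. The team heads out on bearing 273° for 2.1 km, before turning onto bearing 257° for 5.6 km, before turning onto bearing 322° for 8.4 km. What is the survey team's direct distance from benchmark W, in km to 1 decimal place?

13.9 km

Leg 1 (273°, 2.1 km): east 2.1 sin 273° = -2.10, north 2.1 cos 273° = 0.11
Leg 2 (257°, 5.6 km): east 5.6 sin 257° = -5.46, north 5.6 cos 257° = -1.26
Leg 3 (322°, 8.4 km): east 8.4 sin 322° = -5.17, north 8.4 cos 322° = 6.62
Net: -12.73 east, 5.47 north. Distance = √((-12.73)² + (5.47)²) = 13.851 km.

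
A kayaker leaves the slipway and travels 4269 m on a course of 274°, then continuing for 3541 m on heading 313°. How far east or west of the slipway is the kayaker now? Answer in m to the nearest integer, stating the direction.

Leg 1 (274°, 4269 m): east 4269 sin 274° = -4258.60, north 4269 cos 274° = 297.79
Leg 2 (313°, 3541 m): east 3541 sin 313° = -2589.72, north 3541 cos 313° = 2414.96
Net east component: -6848.32 m.

6848 m west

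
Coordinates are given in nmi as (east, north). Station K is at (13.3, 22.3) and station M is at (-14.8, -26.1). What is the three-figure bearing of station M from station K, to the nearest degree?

Δeast = -14.8 − 13.3 = -28.10; Δnorth = -26.1 − 22.3 = -48.40.
Bearing = atan2(Δeast, Δnorth) mod 360° = 210.14° ≈ 210°.

210°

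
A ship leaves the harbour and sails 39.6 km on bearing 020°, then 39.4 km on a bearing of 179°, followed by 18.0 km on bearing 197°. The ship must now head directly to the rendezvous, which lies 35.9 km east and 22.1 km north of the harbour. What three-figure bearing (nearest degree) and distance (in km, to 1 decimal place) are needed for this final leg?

033°, 49.5 km

Leg 1 (020°, 39.6 km): east 39.6 sin 20° = 13.54, north 39.6 cos 20° = 37.21
Leg 2 (179°, 39.4 km): east 39.4 sin 179° = 0.69, north 39.4 cos 179° = -39.39
Leg 3 (197°, 18.0 km): east 18.0 sin 197° = -5.26, north 18.0 cos 197° = -17.21
Current position: (8.97, -19.40). Target: (35.9, 22.1). Remaining: Δeast = 26.93, Δnorth = 41.50.
Bearing = atan2(26.93, 41.50) mod 360° = 32.98°; distance = √((26.93)² + (41.50)²) = 49.469 km.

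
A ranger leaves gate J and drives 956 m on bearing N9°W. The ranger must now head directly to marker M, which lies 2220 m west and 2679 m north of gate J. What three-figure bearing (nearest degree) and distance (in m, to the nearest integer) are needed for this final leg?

Leg 1 (N9°W, 956 m): east 956 sin 351° = -149.55, north 956 cos 351° = 944.23
Current position: (-149.55, 944.23). Target: (-2220, 2679). Remaining: Δeast = -2070.45, Δnorth = 1734.77.
Bearing = atan2(-2070.45, 1734.77) mod 360° = 309.96°; distance = √((-2070.45)² + (1734.77)²) = 2701.145 m.

310°, 2701 m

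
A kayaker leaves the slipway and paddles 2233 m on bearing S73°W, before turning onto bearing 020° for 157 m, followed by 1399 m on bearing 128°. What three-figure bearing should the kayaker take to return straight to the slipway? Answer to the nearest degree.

036°

Leg 1 (S73°W, 2233 m): east 2233 sin 253° = -2135.43, north 2233 cos 253° = -652.87
Leg 2 (020°, 157 m): east 157 sin 20° = 53.70, north 157 cos 20° = 147.53
Leg 3 (128°, 1399 m): east 1399 sin 128° = 1102.43, north 1399 cos 128° = -861.31
Net displacement: -979.30 east, -1366.64 north. Direction back to start is (979.30, 1366.64): bearing = atan2(979.30, 1366.64) mod 360° = 35.62° ≈ 036°.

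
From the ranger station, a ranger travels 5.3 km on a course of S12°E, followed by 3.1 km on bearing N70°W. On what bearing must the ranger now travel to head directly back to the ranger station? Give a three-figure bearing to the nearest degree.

Leg 1 (S12°E, 5.3 km): east 5.3 sin 168° = 1.10, north 5.3 cos 168° = -5.18
Leg 2 (N70°W, 3.1 km): east 3.1 sin 290° = -2.91, north 3.1 cos 290° = 1.06
Net displacement: -1.81 east, -4.12 north. Direction back to start is (1.81, 4.12): bearing = atan2(1.81, 4.12) mod 360° = 23.71° ≈ 024°.

024°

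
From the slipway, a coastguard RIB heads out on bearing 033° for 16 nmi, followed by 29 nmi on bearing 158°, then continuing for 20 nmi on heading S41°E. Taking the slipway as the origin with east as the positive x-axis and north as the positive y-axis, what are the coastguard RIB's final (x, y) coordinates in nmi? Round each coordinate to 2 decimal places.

(32.70, -28.56)

Leg 1 (033°, 16 nmi): east 16 sin 33° = 8.71, north 16 cos 33° = 13.42
Leg 2 (158°, 29 nmi): east 29 sin 158° = 10.86, north 29 cos 158° = -26.89
Leg 3 (S41°E, 20 nmi): east 20 sin 139° = 13.12, north 20 cos 139° = -15.09
Summing: 32.70 nmi east, -28.56 nmi north → (32.70, -28.56).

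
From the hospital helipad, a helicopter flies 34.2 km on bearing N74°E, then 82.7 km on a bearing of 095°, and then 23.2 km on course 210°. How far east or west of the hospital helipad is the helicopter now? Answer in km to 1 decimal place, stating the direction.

Leg 1 (N74°E, 34.2 km): east 34.2 sin 74° = 32.88, north 34.2 cos 74° = 9.43
Leg 2 (095°, 82.7 km): east 82.7 sin 95° = 82.39, north 82.7 cos 95° = -7.21
Leg 3 (210°, 23.2 km): east 23.2 sin 210° = -11.60, north 23.2 cos 210° = -20.09
Net east component: 103.66 km.

103.7 km east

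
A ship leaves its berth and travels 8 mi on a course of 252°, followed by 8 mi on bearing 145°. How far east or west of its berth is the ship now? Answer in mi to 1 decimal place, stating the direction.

Leg 1 (252°, 8 mi): east 8 sin 252° = -7.61, north 8 cos 252° = -2.47
Leg 2 (145°, 8 mi): east 8 sin 145° = 4.59, north 8 cos 145° = -6.55
Net east component: -3.02 mi.

3.0 mi west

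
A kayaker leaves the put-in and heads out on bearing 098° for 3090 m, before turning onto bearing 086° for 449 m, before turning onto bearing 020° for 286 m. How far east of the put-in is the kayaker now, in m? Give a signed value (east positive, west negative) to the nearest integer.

3606 m

Leg 1 (098°, 3090 m): east 3090 sin 98° = 3059.93, north 3090 cos 98° = -430.04
Leg 2 (086°, 449 m): east 449 sin 86° = 447.91, north 449 cos 86° = 31.32
Leg 3 (020°, 286 m): east 286 sin 20° = 97.82, north 286 cos 20° = 268.75
Net east component: 3605.65 m.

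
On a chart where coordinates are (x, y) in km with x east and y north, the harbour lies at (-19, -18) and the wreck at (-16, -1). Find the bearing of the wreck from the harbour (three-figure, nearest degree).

010°

Δeast = -16 − -19 = 3.00; Δnorth = -1 − -18 = 17.00.
Bearing = atan2(Δeast, Δnorth) mod 360° = 10.01° ≈ 010°.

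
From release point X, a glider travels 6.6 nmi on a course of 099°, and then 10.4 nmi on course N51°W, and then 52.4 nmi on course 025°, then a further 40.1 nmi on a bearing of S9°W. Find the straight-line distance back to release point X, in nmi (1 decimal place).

19.6 nmi

Leg 1 (099°, 6.6 nmi): east 6.6 sin 99° = 6.52, north 6.6 cos 99° = -1.03
Leg 2 (N51°W, 10.4 nmi): east 10.4 sin 309° = -8.08, north 10.4 cos 309° = 6.54
Leg 3 (025°, 52.4 nmi): east 52.4 sin 25° = 22.15, north 52.4 cos 25° = 47.49
Leg 4 (S9°W, 40.1 nmi): east 40.1 sin 189° = -6.27, north 40.1 cos 189° = -39.61
Net: 14.31 east, 13.40 north. Distance = √((14.31)² + (13.40)²) = 19.601 nmi.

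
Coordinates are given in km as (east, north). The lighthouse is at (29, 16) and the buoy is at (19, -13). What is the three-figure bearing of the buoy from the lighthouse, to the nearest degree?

Δeast = 19 − 29 = -10.00; Δnorth = -13 − 16 = -29.00.
Bearing = atan2(Δeast, Δnorth) mod 360° = 199.03° ≈ 199°.

199°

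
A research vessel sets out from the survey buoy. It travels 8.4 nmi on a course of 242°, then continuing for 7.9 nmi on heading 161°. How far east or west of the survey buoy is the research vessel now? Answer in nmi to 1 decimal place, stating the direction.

Leg 1 (242°, 8.4 nmi): east 8.4 sin 242° = -7.42, north 8.4 cos 242° = -3.94
Leg 2 (161°, 7.9 nmi): east 7.9 sin 161° = 2.57, north 7.9 cos 161° = -7.47
Net east component: -4.84 nmi.

4.8 nmi west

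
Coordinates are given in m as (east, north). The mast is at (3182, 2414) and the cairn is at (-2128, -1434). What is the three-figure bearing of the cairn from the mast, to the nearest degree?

Δeast = -2128 − 3182 = -5310.00; Δnorth = -1434 − 2414 = -3848.00.
Bearing = atan2(Δeast, Δnorth) mod 360° = 234.07° ≈ 234°.

234°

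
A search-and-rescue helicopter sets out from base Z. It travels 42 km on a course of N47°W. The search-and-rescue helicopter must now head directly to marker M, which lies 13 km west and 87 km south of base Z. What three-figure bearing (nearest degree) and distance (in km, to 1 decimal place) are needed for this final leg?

Leg 1 (N47°W, 42 km): east 42 sin 313° = -30.72, north 42 cos 313° = 28.64
Current position: (-30.72, 28.64). Target: (-13, -87). Remaining: Δeast = 17.72, Δnorth = -115.64.
Bearing = atan2(17.72, -115.64) mod 360° = 171.29°; distance = √((17.72)² + (-115.64)²) = 116.993 km.

171°, 117.0 km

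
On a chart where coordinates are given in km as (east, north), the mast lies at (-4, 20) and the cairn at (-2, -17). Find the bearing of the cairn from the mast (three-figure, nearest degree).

Δeast = -2 − -4 = 2.00; Δnorth = -17 − 20 = -37.00.
Bearing = atan2(Δeast, Δnorth) mod 360° = 176.91° ≈ 177°.

177°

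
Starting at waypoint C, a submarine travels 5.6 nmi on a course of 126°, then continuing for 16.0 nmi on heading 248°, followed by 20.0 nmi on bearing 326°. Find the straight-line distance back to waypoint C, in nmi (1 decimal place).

22.7 nmi

Leg 1 (126°, 5.6 nmi): east 5.6 sin 126° = 4.53, north 5.6 cos 126° = -3.29
Leg 2 (248°, 16.0 nmi): east 16.0 sin 248° = -14.83, north 16.0 cos 248° = -5.99
Leg 3 (326°, 20.0 nmi): east 20.0 sin 326° = -11.18, north 20.0 cos 326° = 16.58
Net: -21.49 east, 7.30 north. Distance = √((-21.49)² + (7.30)²) = 22.693 nmi.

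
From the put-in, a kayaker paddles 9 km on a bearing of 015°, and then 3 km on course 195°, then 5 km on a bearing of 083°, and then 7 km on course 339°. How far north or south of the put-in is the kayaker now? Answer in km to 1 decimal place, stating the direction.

12.9 km north

Leg 1 (015°, 9 km): east 9 sin 15° = 2.33, north 9 cos 15° = 8.69
Leg 2 (195°, 3 km): east 3 sin 195° = -0.78, north 3 cos 195° = -2.90
Leg 3 (083°, 5 km): east 5 sin 83° = 4.96, north 5 cos 83° = 0.61
Leg 4 (339°, 7 km): east 7 sin 339° = -2.51, north 7 cos 339° = 6.54
Net north component: 12.94 km.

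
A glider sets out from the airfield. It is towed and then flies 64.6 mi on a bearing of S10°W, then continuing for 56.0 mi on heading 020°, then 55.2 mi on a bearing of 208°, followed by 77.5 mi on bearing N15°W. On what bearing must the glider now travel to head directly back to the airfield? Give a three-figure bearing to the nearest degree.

112°

Leg 1 (S10°W, 64.6 mi): east 64.6 sin 190° = -11.22, north 64.6 cos 190° = -63.62
Leg 2 (020°, 56.0 mi): east 56.0 sin 20° = 19.15, north 56.0 cos 20° = 52.62
Leg 3 (208°, 55.2 mi): east 55.2 sin 208° = -25.91, north 55.2 cos 208° = -48.74
Leg 4 (N15°W, 77.5 mi): east 77.5 sin 345° = -20.06, north 77.5 cos 345° = 74.86
Net displacement: -38.04 east, 15.12 north. Direction back to start is (38.04, -15.12): bearing = atan2(38.04, -15.12) mod 360° = 111.68° ≈ 112°.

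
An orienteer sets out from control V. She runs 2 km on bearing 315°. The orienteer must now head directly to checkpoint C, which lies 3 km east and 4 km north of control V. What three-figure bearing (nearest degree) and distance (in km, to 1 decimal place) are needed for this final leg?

Leg 1 (315°, 2 km): east 2 sin 315° = -1.41, north 2 cos 315° = 1.41
Current position: (-1.41, 1.41). Target: (3, 4). Remaining: Δeast = 4.41, Δnorth = 2.59.
Bearing = atan2(4.41, 2.59) mod 360° = 59.64°; distance = √((4.41)² + (2.59)²) = 5.116 km.

060°, 5.1 km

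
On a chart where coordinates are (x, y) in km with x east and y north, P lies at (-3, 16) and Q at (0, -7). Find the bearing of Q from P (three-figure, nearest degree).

173°

Δeast = 0 − -3 = 3.00; Δnorth = -7 − 16 = -23.00.
Bearing = atan2(Δeast, Δnorth) mod 360° = 172.57° ≈ 173°.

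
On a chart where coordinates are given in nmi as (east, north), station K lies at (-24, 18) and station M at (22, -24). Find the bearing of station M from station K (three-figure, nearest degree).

Δeast = 22 − -24 = 46.00; Δnorth = -24 − 18 = -42.00.
Bearing = atan2(Δeast, Δnorth) mod 360° = 132.40° ≈ 132°.

132°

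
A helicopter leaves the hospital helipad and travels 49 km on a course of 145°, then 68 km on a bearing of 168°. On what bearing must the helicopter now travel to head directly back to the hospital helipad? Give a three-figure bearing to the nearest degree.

338°

Leg 1 (145°, 49 km): east 49 sin 145° = 28.11, north 49 cos 145° = -40.14
Leg 2 (168°, 68 km): east 68 sin 168° = 14.14, north 68 cos 168° = -66.51
Net displacement: 42.24 east, -106.65 north. Direction back to start is (-42.24, 106.65): bearing = atan2(-42.24, 106.65) mod 360° = 338.39° ≈ 338°.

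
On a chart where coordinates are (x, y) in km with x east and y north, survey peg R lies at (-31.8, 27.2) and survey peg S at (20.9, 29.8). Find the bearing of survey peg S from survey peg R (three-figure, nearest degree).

087°

Δeast = 20.9 − -31.8 = 52.70; Δnorth = 29.8 − 27.2 = 2.60.
Bearing = atan2(Δeast, Δnorth) mod 360° = 87.18° ≈ 087°.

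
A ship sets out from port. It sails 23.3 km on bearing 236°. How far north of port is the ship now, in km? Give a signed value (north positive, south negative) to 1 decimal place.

-13.0 km

Leg 1 (236°, 23.3 km): east 23.3 sin 236° = -19.32, north 23.3 cos 236° = -13.03
Net north component: -13.03 km.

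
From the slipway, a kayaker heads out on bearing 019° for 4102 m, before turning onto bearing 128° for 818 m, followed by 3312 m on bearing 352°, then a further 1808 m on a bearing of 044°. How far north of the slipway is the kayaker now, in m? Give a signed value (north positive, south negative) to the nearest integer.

7955 m

Leg 1 (019°, 4102 m): east 4102 sin 19° = 1335.48, north 4102 cos 19° = 3878.52
Leg 2 (128°, 818 m): east 818 sin 128° = 644.59, north 818 cos 128° = -503.61
Leg 3 (352°, 3312 m): east 3312 sin 352° = -460.94, north 3312 cos 352° = 3279.77
Leg 4 (044°, 1808 m): east 1808 sin 44° = 1255.94, north 1808 cos 44° = 1300.57
Net north component: 7955.24 m.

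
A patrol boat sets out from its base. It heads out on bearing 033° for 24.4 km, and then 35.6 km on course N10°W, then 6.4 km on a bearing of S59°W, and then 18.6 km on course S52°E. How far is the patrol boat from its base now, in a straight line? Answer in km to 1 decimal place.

43.9 km

Leg 1 (033°, 24.4 km): east 24.4 sin 33° = 13.29, north 24.4 cos 33° = 20.46
Leg 2 (N10°W, 35.6 km): east 35.6 sin 350° = -6.18, north 35.6 cos 350° = 35.06
Leg 3 (S59°W, 6.4 km): east 6.4 sin 239° = -5.49, north 6.4 cos 239° = -3.30
Leg 4 (S52°E, 18.6 km): east 18.6 sin 128° = 14.66, north 18.6 cos 128° = -11.45
Net: 16.28 east, 40.78 north. Distance = √((16.28)² + (40.78)²) = 43.904 km.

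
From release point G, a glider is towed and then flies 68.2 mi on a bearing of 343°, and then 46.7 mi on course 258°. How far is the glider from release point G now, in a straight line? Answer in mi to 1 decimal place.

Leg 1 (343°, 68.2 mi): east 68.2 sin 343° = -19.94, north 68.2 cos 343° = 65.22
Leg 2 (258°, 46.7 mi): east 46.7 sin 258° = -45.68, north 46.7 cos 258° = -9.71
Net: -65.62 east, 55.51 north. Distance = √((-65.62)² + (55.51)²) = 85.949 mi.

85.9 mi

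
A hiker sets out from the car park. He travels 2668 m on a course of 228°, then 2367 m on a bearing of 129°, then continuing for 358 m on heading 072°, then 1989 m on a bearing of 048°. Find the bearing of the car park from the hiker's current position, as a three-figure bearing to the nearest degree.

318°

Leg 1 (228°, 2668 m): east 2668 sin 228° = -1982.71, north 2668 cos 228° = -1785.24
Leg 2 (129°, 2367 m): east 2367 sin 129° = 1839.50, north 2367 cos 129° = -1489.60
Leg 3 (072°, 358 m): east 358 sin 72° = 340.48, north 358 cos 72° = 110.63
Leg 4 (048°, 1989 m): east 1989 sin 48° = 1478.12, north 1989 cos 48° = 1330.90
Net displacement: 1675.39 east, -1833.31 north. Direction back to start is (-1675.39, 1833.31): bearing = atan2(-1675.39, 1833.31) mod 360° = 317.58° ≈ 318°.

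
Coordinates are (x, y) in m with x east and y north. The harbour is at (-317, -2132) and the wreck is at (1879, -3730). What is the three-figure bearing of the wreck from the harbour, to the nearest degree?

Δeast = 1879 − -317 = 2196.00; Δnorth = -3730 − -2132 = -1598.00.
Bearing = atan2(Δeast, Δnorth) mod 360° = 126.04° ≈ 126°.

126°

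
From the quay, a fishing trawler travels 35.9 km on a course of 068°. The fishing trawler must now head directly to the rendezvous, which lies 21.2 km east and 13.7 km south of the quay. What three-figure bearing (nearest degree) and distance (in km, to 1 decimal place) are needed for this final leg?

Leg 1 (068°, 35.9 km): east 35.9 sin 68° = 33.29, north 35.9 cos 68° = 13.45
Current position: (33.29, 13.45). Target: (21.2, -13.7). Remaining: Δeast = -12.09, Δnorth = -27.15.
Bearing = atan2(-12.09, -27.15) mod 360° = 204.00°; distance = √((-12.09)² + (-27.15)²) = 29.717 km.

204°, 29.7 km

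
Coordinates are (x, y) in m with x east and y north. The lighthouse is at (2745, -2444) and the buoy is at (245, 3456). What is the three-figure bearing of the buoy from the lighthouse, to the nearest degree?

337°

Δeast = 245 − 2745 = -2500.00; Δnorth = 3456 − -2444 = 5900.00.
Bearing = atan2(Δeast, Δnorth) mod 360° = 337.04° ≈ 337°.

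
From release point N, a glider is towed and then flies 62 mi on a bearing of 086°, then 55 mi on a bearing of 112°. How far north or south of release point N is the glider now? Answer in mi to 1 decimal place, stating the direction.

16.3 mi south

Leg 1 (086°, 62 mi): east 62 sin 86° = 61.85, north 62 cos 86° = 4.32
Leg 2 (112°, 55 mi): east 55 sin 112° = 51.00, north 55 cos 112° = -20.60
Net north component: -16.28 mi.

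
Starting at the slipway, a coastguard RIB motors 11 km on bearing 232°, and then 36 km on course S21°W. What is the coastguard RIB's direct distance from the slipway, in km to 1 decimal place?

Leg 1 (232°, 11 km): east 11 sin 232° = -8.67, north 11 cos 232° = -6.77
Leg 2 (S21°W, 36 km): east 36 sin 201° = -12.90, north 36 cos 201° = -33.61
Net: -21.57 east, -40.38 north. Distance = √((-21.57)² + (-40.38)²) = 45.781 km.

45.8 km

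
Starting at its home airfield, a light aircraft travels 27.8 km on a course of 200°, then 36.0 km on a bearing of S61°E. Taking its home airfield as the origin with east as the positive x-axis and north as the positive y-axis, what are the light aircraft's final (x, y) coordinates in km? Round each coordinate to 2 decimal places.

(21.98, -43.58)

Leg 1 (200°, 27.8 km): east 27.8 sin 200° = -9.51, north 27.8 cos 200° = -26.12
Leg 2 (S61°E, 36.0 km): east 36.0 sin 119° = 31.49, north 36.0 cos 119° = -17.45
Summing: 21.98 km east, -43.58 km north → (21.98, -43.58).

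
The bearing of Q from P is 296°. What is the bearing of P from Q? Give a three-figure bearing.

116°

Back-bearing = 296° − 180° = 116°.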